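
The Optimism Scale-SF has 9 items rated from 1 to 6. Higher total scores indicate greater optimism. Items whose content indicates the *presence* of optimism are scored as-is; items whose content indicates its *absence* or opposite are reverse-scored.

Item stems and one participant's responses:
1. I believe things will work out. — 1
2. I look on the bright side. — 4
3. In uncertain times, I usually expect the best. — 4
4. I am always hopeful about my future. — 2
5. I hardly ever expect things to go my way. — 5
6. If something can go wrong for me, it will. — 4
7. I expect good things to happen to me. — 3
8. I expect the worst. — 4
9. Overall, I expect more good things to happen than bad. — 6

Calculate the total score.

Items 5, 6, 8 describe the absence/opposite of optimism → reverse-score.
reversed = (1+6) − raw = 7 − raw.
  item 1: 1
  item 2: 4
  item 3: 4
  item 4: 2
  item 5: 7 − 5 = 2
  item 6: 7 − 4 = 3
  item 7: 3
  item 8: 7 − 4 = 3
  item 9: 6
Total = 1 + 4 + 4 + 2 + 2 + 3 + 3 + 3 + 6 = 28

28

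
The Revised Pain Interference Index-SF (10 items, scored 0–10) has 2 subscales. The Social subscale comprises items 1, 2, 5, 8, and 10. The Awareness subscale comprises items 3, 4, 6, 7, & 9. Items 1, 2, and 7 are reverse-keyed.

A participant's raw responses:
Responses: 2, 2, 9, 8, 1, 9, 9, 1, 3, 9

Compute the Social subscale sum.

27

Social items: 1, 2, 5, 8, 10.
Of these, items 1 & 2 are reverse-keyed; reversed = (0+10) − raw = 10 − raw.
  item 1: 10 − 2 = 8
  item 2: 10 − 2 = 8
  item 5: 1
  item 8: 1
  item 10: 9
Sum = 8 + 8 + 1 + 1 + 9 = 27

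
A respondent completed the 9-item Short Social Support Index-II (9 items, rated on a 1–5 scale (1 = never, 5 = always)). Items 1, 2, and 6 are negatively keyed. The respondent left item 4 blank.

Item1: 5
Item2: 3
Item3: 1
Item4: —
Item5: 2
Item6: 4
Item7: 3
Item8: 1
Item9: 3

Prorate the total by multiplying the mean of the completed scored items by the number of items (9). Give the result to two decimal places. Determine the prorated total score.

18.00

Reverse-coded (on a 1–5 scale, reversed = 6 − raw):
  item 1: 6 − 5 = 1
  item 2: 6 − 3 = 3
  item 6: 6 − 4 = 2
Completed scored items (8 of 9): 1, 3, 1, 2, 2, 3, 1, 3; sum = 16.
Person mean = 16 / 8 ≈ 2.0000
Prorated total = (16 / 8) × 9 = 18.00 (to 2 dp)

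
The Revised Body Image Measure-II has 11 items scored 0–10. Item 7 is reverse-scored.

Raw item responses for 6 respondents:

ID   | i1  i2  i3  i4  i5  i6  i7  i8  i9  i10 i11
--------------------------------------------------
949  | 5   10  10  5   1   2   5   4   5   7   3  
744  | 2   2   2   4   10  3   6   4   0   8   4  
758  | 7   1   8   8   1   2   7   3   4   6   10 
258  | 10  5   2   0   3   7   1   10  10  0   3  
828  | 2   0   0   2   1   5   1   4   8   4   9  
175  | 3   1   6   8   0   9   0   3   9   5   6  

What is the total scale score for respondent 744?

43

Respondent 744 raw: 2, 2, 2, 4, 10, 3, 6, 4, 0, 8, 4.
Reverse-coded (on a 0–10 scale, reversed = 10 − raw):
  item 1: 2
  item 2: 2
  item 3: 2
  item 4: 4
  item 5: 10
  item 6: 3
  item 7: 10 − 6 = 4
  item 8: 4
  item 9: 0
  item 10: 8
  item 11: 4
Sum = 2 + 2 + 2 + 4 + 10 + 3 + 4 + 4 + 0 + 8 + 4 = 43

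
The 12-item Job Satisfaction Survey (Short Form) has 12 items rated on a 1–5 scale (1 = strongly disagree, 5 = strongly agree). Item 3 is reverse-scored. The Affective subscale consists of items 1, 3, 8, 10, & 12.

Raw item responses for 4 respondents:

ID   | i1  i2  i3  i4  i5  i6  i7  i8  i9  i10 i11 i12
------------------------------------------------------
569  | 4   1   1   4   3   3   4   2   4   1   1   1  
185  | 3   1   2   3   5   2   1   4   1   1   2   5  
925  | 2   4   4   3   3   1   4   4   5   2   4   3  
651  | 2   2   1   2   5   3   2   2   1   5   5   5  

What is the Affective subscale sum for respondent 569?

Respondent 569 raw: 4, 1, 1, 4, 3, 3, 4, 2, 4, 1, 1, 1.
Affective items: 1, 3, 8, 10, 12.
Reverse-coded (on a 1–5 scale, reversed = 6 − raw):
  item 1: 4
  item 3: 6 − 1 = 5
  item 8: 2
  item 10: 1
  item 12: 1
Sum = 4 + 5 + 2 + 1 + 1 = 13

13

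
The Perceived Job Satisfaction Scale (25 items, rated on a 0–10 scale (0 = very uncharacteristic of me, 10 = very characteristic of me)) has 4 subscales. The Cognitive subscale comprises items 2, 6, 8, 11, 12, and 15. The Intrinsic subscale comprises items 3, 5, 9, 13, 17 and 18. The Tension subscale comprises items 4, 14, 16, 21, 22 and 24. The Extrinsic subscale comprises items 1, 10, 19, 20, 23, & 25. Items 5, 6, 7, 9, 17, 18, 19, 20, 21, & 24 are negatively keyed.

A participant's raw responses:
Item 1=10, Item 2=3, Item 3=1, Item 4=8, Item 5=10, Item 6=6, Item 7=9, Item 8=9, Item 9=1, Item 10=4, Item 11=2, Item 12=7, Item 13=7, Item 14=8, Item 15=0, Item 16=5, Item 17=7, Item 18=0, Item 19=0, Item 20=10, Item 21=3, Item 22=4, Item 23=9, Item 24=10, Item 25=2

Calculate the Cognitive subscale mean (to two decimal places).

Cognitive items: 2, 6, 8, 11, 12, 15.
Of these, item 6 is negatively keyed; on a 0–10 scale, reversed = 10 − raw.
  item 2: 3
  item 6: 10 − 6 = 4
  item 8: 9
  item 11: 2
  item 12: 7
  item 15: 0
Sum = 3 + 4 + 9 + 2 + 7 + 0 = 25
Mean = 25 / 6 = 4.17

4.17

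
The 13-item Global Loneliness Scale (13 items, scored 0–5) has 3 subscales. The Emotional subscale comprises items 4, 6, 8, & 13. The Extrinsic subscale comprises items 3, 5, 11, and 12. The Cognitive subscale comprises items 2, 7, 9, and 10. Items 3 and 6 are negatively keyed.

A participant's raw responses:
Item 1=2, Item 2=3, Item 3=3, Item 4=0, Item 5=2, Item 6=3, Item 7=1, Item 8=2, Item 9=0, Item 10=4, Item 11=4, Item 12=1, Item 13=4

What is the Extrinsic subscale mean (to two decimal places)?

Extrinsic items: 3, 5, 11, 12.
Of these, item 3 is negatively keyed; reversed = (0+5) − raw = 5 − raw.
  item 3: 5 − 3 = 2
  item 5: 2
  item 11: 4
  item 12: 1
Sum = 2 + 2 + 4 + 1 = 9
Mean = 9 / 4 = 2.25

2.25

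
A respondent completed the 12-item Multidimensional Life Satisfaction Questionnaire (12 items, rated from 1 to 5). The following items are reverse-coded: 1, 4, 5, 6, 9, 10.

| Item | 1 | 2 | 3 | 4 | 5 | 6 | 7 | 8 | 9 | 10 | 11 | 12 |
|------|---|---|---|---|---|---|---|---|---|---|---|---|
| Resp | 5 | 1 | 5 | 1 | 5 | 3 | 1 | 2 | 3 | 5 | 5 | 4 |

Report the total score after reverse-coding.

Apply reverse scoring (reversed = (1+5) − raw = 6 − raw):
  item 1: 6 − 5 = 1
  item 4: 6 − 1 = 5
  item 5: 6 − 5 = 1
  item 6: 6 − 3 = 3
  item 9: 6 − 3 = 3
  item 10: 6 − 5 = 1
Scored items: 1, 1, 5, 5, 1, 3, 1, 2, 3, 1, 5, 4
Total = 1 + 1 + 5 + 5 + 1 + 3 + 1 + 2 + 3 + 1 + 5 + 4 = 32

32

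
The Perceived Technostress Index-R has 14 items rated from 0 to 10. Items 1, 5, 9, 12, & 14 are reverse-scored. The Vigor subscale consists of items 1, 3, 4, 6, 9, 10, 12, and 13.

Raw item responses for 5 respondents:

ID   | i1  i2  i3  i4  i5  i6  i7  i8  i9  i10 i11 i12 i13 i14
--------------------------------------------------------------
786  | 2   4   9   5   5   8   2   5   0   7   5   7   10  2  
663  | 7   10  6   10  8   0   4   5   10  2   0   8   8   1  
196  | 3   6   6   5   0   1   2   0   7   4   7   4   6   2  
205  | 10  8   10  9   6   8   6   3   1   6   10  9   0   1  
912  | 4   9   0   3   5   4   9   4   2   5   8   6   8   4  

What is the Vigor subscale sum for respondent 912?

38

Respondent 912 raw: 4, 9, 0, 3, 5, 4, 9, 4, 2, 5, 8, 6, 8, 4.
Vigor items: 1, 3, 4, 6, 9, 10, 12, 13.
Reverse-coded (reversed = (0+10) − raw = 10 − raw):
  item 1: 10 − 4 = 6
  item 3: 0
  item 4: 3
  item 6: 4
  item 9: 10 − 2 = 8
  item 10: 5
  item 12: 10 − 6 = 4
  item 13: 8
Sum = 6 + 0 + 3 + 4 + 8 + 5 + 4 + 8 = 38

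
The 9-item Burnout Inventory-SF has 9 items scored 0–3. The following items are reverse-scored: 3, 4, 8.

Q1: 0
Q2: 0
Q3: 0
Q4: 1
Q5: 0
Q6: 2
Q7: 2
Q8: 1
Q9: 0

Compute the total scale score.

Raw sum = 6. Reverse-scored items: 3, 4, 8; their raw sum = 2.
Each reversal replaces raw with 3 − raw, changing the total by 3 − 2·raw per item.
Total = 6 + 3·3 − 2·2 = 6 + 9 − 4 = 11

11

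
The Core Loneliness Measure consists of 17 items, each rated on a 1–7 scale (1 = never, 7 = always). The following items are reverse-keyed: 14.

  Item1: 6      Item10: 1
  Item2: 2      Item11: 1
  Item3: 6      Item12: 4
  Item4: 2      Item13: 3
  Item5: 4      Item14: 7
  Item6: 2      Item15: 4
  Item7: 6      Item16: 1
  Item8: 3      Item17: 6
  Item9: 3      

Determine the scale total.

55

Reversing item 14 with 8 − raw:
Total = 6 + 2 + 6 + 2 + 4 + 2 + 6 + 3 + 3 + 1 + 1 + 4 + 3 + (8−7) + 4 + 1 + 6
      = 6 + 2 + 6 + 2 + 4 + 2 + 6 + 3 + 3 + 1 + 1 + 4 + 3 + 1 + 4 + 1 + 6 = 55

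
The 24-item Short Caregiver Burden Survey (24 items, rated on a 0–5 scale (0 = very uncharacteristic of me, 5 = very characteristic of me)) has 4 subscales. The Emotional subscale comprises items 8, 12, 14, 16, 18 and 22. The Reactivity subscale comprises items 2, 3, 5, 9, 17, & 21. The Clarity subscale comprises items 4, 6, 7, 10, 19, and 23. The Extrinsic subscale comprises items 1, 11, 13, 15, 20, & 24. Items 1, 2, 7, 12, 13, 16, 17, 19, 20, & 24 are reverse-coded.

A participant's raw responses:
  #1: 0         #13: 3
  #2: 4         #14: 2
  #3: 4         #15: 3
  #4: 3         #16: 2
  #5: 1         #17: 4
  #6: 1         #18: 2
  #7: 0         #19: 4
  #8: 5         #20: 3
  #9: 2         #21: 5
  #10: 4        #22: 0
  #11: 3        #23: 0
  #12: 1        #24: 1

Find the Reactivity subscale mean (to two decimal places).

2.33

Reactivity items: 2, 3, 5, 9, 17, 21.
Of these, items 2 & 17 are reverse-coded; reverse-coded value = 5 − response.
  item 2: 5 − 4 = 1
  item 3: 4
  item 5: 1
  item 9: 2
  item 17: 5 − 4 = 1
  item 21: 5
Sum = 1 + 4 + 1 + 2 + 1 + 5 = 14
Mean = 14 / 6 = 2.33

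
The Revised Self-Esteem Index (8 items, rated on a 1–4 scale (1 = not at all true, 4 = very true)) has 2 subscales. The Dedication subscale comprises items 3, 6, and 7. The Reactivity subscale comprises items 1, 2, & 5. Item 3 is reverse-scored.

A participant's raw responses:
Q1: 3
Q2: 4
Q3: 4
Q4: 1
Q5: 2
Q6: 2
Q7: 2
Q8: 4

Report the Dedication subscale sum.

5

Dedication items: 3, 6, 7.
Of these, item 3 is reverse-scored; reversed = (1+4) − raw = 5 − raw.
  item 3: 5 − 4 = 1
  item 6: 2
  item 7: 2
Sum = 1 + 2 + 2 = 5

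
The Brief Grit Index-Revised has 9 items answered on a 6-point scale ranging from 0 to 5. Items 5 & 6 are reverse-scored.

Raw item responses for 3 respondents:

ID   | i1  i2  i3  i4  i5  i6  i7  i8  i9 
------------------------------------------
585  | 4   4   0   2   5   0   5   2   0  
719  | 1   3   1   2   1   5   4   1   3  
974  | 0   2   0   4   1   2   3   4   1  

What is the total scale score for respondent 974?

Respondent 974 raw: 0, 2, 0, 4, 1, 2, 3, 4, 1.
Reverse-coded (on a 0–5 scale, reversed = 5 − raw):
  item 1: 0
  item 2: 2
  item 3: 0
  item 4: 4
  item 5: 5 − 1 = 4
  item 6: 5 − 2 = 3
  item 7: 3
  item 8: 4
  item 9: 1
Sum = 0 + 2 + 0 + 4 + 4 + 3 + 3 + 4 + 1 = 21

21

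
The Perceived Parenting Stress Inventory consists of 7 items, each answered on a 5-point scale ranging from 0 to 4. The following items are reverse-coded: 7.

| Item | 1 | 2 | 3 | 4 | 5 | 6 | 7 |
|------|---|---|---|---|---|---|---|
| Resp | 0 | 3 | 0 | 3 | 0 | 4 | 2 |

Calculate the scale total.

12

Reverse-coded items (reversed = (0+4) − raw = 4 − raw):
  item 7: 4 − 2 = 2
Scored items: 0, 3, 0, 3, 0, 4, 2
Total = 0 + 3 + 0 + 3 + 0 + 4 + 2 = 12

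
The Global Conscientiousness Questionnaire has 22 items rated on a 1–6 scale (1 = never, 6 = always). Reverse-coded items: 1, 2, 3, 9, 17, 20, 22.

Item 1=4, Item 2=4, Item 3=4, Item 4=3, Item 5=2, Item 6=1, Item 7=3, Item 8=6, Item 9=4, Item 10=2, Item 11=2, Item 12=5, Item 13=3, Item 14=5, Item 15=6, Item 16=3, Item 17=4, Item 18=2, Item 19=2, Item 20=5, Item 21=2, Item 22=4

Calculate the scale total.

Apply reverse scoring (reverse-coded value = 7 − response):
  item 1: 7 − 4 = 3
  item 2: 7 − 4 = 3
  item 3: 7 − 4 = 3
  item 9: 7 − 4 = 3
  item 17: 7 − 4 = 3
  item 20: 7 − 5 = 2
  item 22: 7 − 4 = 3
Scored responses: 3, 3, 3, 3, 2, 1, 3, 6, 3, 2, 2, 5, 3, 5, 6, 3, 3, 2, 2, 2, 2, 3
Total = 3 + 3 + 3 + 3 + 2 + 1 + 3 + 6 + 3 + 2 + 2 + 5 + 3 + 5 + 6 + 3 + 3 + 2 + 2 + 2 + 2 + 3 = 67

67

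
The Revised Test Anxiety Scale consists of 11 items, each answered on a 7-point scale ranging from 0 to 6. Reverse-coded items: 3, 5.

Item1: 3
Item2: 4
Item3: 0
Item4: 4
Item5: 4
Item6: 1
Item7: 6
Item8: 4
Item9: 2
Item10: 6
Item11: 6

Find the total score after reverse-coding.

Reverse-coded items (on a 0–6 scale, reversed = 6 − raw):
  item 3: 6 − 0 = 6
  item 5: 6 − 4 = 2
Scored items: 3, 4, 6, 4, 2, 1, 6, 4, 2, 6, 6
Total = 3 + 4 + 6 + 4 + 2 + 1 + 6 + 4 + 2 + 6 + 6 = 44

44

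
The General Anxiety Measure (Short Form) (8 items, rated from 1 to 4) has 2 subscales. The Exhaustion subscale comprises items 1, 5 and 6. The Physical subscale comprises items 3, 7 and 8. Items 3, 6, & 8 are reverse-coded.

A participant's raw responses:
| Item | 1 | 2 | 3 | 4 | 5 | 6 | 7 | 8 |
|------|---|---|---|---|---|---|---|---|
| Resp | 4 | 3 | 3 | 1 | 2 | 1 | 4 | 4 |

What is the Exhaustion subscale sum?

Exhaustion items: 1, 5, 6.
Of these, item 6 is reverse-coded; on a 1–4 scale, reversed = 5 − raw.
  item 1: 4
  item 5: 2
  item 6: 5 − 1 = 4
Sum = 4 + 2 + 4 = 10

10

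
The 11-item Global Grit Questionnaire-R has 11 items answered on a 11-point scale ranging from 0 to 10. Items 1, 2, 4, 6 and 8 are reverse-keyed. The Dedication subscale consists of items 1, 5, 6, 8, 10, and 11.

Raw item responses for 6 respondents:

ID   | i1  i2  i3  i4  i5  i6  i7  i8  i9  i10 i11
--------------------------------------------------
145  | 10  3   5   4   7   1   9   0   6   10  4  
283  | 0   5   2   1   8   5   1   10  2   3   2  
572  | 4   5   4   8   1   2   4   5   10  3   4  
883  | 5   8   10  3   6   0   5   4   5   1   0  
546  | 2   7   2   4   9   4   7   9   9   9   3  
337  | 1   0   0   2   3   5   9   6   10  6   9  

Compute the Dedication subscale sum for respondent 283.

Respondent 283 raw: 0, 5, 2, 1, 8, 5, 1, 10, 2, 3, 2.
Dedication items: 1, 5, 6, 8, 10, 11.
Reverse-coded (reverse-coded value = 10 − response):
  item 1: 10 − 0 = 10
  item 5: 8
  item 6: 10 − 5 = 5
  item 8: 10 − 10 = 0
  item 10: 3
  item 11: 2
Sum = 10 + 8 + 5 + 0 + 3 + 2 = 28

28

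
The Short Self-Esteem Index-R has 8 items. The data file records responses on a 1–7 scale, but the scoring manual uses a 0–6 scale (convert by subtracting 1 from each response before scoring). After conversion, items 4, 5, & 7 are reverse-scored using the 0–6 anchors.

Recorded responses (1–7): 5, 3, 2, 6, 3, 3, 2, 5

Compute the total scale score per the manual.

23

Convert to 0–6: 4, 2, 1, 5, 2, 2, 1, 4
Reverse-coded (reverse-coded value = 6 − response):
  item 4: 6 − 5 = 1
  item 5: 6 − 2 = 4
  item 7: 6 − 1 = 5
Scored: 4, 2, 1, 1, 4, 2, 5, 4
Total = 23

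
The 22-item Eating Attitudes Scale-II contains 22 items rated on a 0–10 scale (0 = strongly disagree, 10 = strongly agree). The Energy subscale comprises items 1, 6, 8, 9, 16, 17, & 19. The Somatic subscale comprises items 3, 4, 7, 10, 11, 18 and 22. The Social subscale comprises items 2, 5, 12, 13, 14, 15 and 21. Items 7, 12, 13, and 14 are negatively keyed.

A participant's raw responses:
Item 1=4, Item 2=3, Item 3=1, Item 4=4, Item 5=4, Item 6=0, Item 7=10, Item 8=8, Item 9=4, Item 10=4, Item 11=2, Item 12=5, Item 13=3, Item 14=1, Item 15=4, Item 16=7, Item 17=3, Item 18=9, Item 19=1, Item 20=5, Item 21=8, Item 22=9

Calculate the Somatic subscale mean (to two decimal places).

Somatic items: 3, 4, 7, 10, 11, 18, 22.
Of these, item 7 is negatively keyed; reversed = (0+10) − raw = 10 − raw.
  item 3: 1
  item 4: 4
  item 7: 10 − 10 = 0
  item 10: 4
  item 11: 2
  item 18: 9
  item 22: 9
Sum = 1 + 4 + 0 + 4 + 2 + 9 + 9 = 29
Mean = 29 / 7 = 4.14

4.14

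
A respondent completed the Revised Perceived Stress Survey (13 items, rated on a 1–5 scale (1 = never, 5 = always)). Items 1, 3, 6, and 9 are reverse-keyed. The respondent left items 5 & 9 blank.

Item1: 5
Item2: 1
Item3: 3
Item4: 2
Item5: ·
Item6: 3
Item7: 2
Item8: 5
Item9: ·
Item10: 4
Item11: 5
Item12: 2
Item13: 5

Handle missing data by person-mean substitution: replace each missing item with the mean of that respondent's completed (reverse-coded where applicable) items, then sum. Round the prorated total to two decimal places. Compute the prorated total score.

Reverse-coded (on a 1–5 scale, reversed = 6 − raw):
  item 1: 6 − 5 = 1
  item 3: 6 − 3 = 3
  item 6: 6 − 3 = 3
Completed scored items (11 of 13): 1, 1, 3, 2, 3, 2, 5, 4, 5, 2, 5; sum = 33.
Person mean = 33 / 11 ≈ 3.0000
Prorated total = (33 / 11) × 13 = 39.00 (to 2 dp)

39.00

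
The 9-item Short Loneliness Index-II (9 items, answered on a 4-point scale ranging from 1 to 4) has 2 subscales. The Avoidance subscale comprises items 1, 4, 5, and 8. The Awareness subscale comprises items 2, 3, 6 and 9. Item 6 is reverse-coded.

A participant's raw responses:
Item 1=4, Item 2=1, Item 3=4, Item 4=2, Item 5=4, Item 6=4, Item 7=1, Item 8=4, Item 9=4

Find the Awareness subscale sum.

Awareness items: 2, 3, 6, 9.
Of these, item 6 is reverse-coded; reverse-coded value = 5 − response.
  item 2: 1
  item 3: 4
  item 6: 5 − 4 = 1
  item 9: 4
Sum = 1 + 4 + 1 + 4 = 10

10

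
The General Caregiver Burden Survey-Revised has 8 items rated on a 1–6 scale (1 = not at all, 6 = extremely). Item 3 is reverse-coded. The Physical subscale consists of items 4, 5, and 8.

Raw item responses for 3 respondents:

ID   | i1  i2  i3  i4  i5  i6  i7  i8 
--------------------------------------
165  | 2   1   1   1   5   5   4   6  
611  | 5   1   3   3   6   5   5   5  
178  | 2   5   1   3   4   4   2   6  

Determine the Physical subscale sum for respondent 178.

Respondent 178 raw: 2, 5, 1, 3, 4, 4, 2, 6.
Physical items: 4, 5, 8.
Reverse-coded (reversed = (1+6) − raw = 7 − raw):
  item 4: 3
  item 5: 4
  item 8: 6
Sum = 3 + 4 + 6 = 13

13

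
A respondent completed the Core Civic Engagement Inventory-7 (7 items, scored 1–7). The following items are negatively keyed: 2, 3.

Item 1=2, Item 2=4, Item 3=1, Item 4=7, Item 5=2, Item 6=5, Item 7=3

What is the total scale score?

30

Apply reverse scoring (on a 1–7 scale, reversed = 8 − raw):
  item 2: 8 − 4 = 4
  item 3: 8 − 1 = 7
Scored items: 2, 4, 7, 7, 2, 5, 3
Total = 2 + 4 + 7 + 7 + 2 + 5 + 3 = 30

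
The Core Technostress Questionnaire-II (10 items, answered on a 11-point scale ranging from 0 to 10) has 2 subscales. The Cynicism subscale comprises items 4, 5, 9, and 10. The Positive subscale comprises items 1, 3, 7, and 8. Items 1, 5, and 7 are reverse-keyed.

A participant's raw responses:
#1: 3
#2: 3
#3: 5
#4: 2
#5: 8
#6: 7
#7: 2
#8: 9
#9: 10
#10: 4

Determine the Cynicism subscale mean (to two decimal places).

4.50

Cynicism items: 4, 5, 9, 10.
Of these, item 5 is reverse-keyed; reverse-coded value = 10 − response.
  item 4: 2
  item 5: 10 − 8 = 2
  item 9: 10
  item 10: 4
Sum = 2 + 2 + 10 + 4 = 18
Mean = 18 / 4 = 4.50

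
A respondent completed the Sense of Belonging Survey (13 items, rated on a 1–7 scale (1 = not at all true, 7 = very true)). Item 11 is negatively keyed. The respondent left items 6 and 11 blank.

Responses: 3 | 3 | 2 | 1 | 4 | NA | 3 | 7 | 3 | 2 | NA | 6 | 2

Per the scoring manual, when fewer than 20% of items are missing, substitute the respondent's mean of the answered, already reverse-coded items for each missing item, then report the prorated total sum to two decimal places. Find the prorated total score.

Reverse-coded (reverse-coded value = 8 − response):
Completed scored items (11 of 13): 3, 3, 2, 1, 4, 3, 7, 3, 2, 6, 2; sum = 36.
Person mean = 36 / 11 ≈ 3.2727
Prorated total = (36 / 11) × 13 = 42.55 (to 2 dp)

42.55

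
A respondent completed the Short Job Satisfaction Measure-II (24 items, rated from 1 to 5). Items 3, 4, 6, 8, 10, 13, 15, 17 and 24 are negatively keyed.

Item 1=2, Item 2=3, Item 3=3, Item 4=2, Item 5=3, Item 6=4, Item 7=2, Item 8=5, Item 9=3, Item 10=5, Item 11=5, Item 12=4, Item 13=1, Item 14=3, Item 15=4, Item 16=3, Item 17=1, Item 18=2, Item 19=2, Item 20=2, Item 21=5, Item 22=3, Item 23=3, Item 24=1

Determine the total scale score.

73

Apply reverse scoring (reverse-coded value = 6 − response):
  item 3: 6 − 3 = 3
  item 4: 6 − 2 = 4
  item 6: 6 − 4 = 2
  item 8: 6 − 5 = 1
  item 10: 6 − 5 = 1
  item 13: 6 − 1 = 5
  item 15: 6 − 4 = 2
  item 17: 6 − 1 = 5
  item 24: 6 − 1 = 5
Scored responses: 2, 3, 3, 4, 3, 2, 2, 1, 3, 1, 5, 4, 5, 3, 2, 3, 5, 2, 2, 2, 5, 3, 3, 5
Total = 2 + 3 + 3 + 4 + 3 + 2 + 2 + 1 + 3 + 1 + 5 + 4 + 5 + 3 + 2 + 3 + 5 + 2 + 2 + 2 + 5 + 3 + 3 + 5 = 73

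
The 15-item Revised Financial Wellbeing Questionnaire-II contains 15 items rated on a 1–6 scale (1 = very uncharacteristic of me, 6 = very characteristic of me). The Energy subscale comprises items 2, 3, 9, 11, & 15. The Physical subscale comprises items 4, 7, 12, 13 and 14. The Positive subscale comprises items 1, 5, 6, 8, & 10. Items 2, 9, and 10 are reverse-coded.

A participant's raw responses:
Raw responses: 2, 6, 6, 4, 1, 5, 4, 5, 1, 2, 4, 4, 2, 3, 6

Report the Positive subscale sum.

Positive items: 1, 5, 6, 8, 10.
Of these, item 10 is reverse-coded; reversed = (1+6) − raw = 7 − raw.
  item 1: 2
  item 5: 1
  item 6: 5
  item 8: 5
  item 10: 7 − 2 = 5
Sum = 2 + 1 + 5 + 5 + 5 = 18

18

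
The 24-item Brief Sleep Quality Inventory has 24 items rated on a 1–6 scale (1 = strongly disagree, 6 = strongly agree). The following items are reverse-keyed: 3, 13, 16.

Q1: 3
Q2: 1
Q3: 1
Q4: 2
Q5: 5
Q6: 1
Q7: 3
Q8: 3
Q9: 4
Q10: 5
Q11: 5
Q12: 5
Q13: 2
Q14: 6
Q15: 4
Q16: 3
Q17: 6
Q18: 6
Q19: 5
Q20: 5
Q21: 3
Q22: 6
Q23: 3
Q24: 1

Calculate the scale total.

Raw sum = 88. Reverse-keyed items: 3, 13, 16; their raw sum = 6.
Each reversal replaces raw with 7 − raw, changing the total by 7 − 2·raw per item.
Total = 88 + 3·7 − 2·6 = 88 + 21 − 12 = 97

97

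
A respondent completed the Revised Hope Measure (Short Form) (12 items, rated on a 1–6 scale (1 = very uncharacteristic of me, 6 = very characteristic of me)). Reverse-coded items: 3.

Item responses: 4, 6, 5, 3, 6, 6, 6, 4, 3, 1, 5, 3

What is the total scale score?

Raw sum = 52. Reverse-coded items: 3; their raw sum = 5.
Each reversal replaces raw with 7 − raw, changing the total by 7 − 2·raw per item.
Total = 52 + 1·7 − 2·5 = 52 + 7 − 10 = 49

49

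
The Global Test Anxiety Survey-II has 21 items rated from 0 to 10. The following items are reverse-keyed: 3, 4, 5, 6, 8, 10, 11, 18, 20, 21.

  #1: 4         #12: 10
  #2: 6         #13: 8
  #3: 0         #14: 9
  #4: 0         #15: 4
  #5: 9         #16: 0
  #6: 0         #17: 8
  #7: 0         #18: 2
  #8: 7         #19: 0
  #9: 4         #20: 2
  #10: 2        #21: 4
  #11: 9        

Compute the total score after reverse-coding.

Reverse-keyed items use 10 − raw:
  item 3: 10 − 0 = 10
  item 4: 10 − 0 = 10
  item 5: 10 − 9 = 1
  item 6: 10 − 0 = 10
  item 8: 10 − 7 = 3
  item 10: 10 − 2 = 8
  item 11: 10 − 9 = 1
  item 18: 10 − 2 = 8
  item 20: 10 − 2 = 8
  item 21: 10 − 4 = 6
Scored items: 4, 6, 10, 10, 1, 10, 0, 3, 4, 8, 1, 10, 8, 9, 4, 0, 8, 8, 0, 8, 6
Total = 4 + 6 + 10 + 10 + 1 + 10 + 0 + 3 + 4 + 8 + 1 + 10 + 8 + 9 + 4 + 0 + 8 + 8 + 0 + 8 + 6 = 118

118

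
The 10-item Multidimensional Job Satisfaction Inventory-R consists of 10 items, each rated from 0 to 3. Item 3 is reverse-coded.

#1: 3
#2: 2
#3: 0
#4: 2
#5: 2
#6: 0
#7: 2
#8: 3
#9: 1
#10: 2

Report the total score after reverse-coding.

Reversing item 3 with 3 − raw:
Total = 3 + 2 + (3−0) + 2 + 2 + 0 + 2 + 3 + 1 + 2
      = 3 + 2 + 3 + 2 + 2 + 0 + 2 + 3 + 1 + 2 = 20

20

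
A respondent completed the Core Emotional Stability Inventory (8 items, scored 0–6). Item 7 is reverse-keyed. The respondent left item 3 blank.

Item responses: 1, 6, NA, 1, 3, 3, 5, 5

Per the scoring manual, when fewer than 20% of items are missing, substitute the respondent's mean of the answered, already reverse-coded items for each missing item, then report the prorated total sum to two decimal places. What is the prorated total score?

Reverse-coded (on a 0–6 scale, reversed = 6 − raw):
  item 7: 6 − 5 = 1
Completed scored items (7 of 8): 1, 6, 1, 3, 3, 1, 5; sum = 20.
Person mean = 20 / 7 ≈ 2.8571
Prorated total = (20 / 7) × 8 = 22.86 (to 2 dp)

22.86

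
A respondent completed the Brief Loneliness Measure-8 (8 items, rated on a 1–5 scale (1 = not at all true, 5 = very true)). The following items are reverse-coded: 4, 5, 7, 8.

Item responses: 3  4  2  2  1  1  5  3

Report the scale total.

Reverse-coded items (reverse-coded value = 6 − response):
  item 4: 6 − 2 = 4
  item 5: 6 − 1 = 5
  item 7: 6 − 5 = 1
  item 8: 6 − 3 = 3
Scored responses: 3, 4, 2, 4, 5, 1, 1, 3
Total = 3 + 4 + 2 + 4 + 5 + 1 + 1 + 3 = 23

23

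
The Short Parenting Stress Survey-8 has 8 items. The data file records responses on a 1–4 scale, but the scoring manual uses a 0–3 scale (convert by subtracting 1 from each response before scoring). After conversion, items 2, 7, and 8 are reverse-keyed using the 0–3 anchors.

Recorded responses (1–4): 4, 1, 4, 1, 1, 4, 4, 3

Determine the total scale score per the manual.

13

Convert to 0–3: 3, 0, 3, 0, 0, 3, 3, 2
Reverse-coded (on a 0–3 scale, reversed = 3 − raw):
  item 2: 3 − 0 = 3
  item 7: 3 − 3 = 0
  item 8: 3 − 2 = 1
Scored: 3, 3, 3, 0, 0, 3, 0, 1
Total = 13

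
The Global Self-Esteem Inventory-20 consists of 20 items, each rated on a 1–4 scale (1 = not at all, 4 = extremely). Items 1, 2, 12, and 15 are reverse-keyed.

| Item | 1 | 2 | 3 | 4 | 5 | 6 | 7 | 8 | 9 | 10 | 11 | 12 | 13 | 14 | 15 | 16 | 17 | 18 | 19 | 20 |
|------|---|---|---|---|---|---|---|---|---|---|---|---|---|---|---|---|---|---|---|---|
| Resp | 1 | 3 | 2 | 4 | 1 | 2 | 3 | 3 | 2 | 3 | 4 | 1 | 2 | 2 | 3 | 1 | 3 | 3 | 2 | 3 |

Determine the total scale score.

Reverse-coded items (reversed = (1+4) − raw = 5 − raw):
  item 1: 5 − 1 = 4
  item 2: 5 − 3 = 2
  item 12: 5 − 1 = 4
  item 15: 5 − 3 = 2
Scored items: 4, 2, 2, 4, 1, 2, 3, 3, 2, 3, 4, 4, 2, 2, 2, 1, 3, 3, 2, 3
Total = 4 + 2 + 2 + 4 + 1 + 2 + 3 + 3 + 2 + 3 + 4 + 4 + 2 + 2 + 2 + 1 + 3 + 3 + 2 + 3 = 52

52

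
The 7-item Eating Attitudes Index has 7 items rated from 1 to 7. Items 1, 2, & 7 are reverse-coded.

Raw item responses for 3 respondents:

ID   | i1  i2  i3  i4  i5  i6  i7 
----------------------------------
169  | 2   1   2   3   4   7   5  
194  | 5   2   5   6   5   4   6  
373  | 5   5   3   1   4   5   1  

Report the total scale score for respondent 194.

31

Respondent 194 raw: 5, 2, 5, 6, 5, 4, 6.
Reverse-coded (reverse-coded value = 8 − response):
  item 1: 8 − 5 = 3
  item 2: 8 − 2 = 6
  item 3: 5
  item 4: 6
  item 5: 5
  item 6: 4
  item 7: 8 − 6 = 2
Sum = 3 + 6 + 5 + 6 + 5 + 4 + 2 = 31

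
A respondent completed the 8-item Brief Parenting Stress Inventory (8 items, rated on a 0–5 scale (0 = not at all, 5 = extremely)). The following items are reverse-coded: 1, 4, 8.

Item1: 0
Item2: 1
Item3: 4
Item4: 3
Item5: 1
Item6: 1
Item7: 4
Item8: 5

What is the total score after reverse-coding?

18

Raw sum = 19. Reverse-coded items: 1, 4, 8; their raw sum = 8.
Each reversal replaces raw with 5 − raw, changing the total by 5 − 2·raw per item.
Total = 19 + 3·5 − 2·8 = 19 + 15 − 16 = 18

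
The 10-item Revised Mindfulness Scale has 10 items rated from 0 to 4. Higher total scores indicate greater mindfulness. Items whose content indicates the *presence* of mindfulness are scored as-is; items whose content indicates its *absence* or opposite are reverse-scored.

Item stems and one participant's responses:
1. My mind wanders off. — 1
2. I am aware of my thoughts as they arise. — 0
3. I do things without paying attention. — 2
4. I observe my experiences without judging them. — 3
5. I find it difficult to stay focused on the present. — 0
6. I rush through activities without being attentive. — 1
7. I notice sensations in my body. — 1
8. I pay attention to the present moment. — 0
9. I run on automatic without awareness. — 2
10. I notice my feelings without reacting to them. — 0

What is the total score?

18

Items 1, 3, 5, 6, 9 describe the absence/opposite of mindfulness → reverse-score.
reversed = (0+4) − raw = 4 − raw.
  item 1: 4 − 1 = 3
  item 2: 0
  item 3: 4 − 2 = 2
  item 4: 3
  item 5: 4 − 0 = 4
  item 6: 4 − 1 = 3
  item 7: 1
  item 8: 0
  item 9: 4 − 2 = 2
  item 10: 0
Total = 3 + 0 + 2 + 3 + 4 + 3 + 1 + 0 + 2 + 0 = 18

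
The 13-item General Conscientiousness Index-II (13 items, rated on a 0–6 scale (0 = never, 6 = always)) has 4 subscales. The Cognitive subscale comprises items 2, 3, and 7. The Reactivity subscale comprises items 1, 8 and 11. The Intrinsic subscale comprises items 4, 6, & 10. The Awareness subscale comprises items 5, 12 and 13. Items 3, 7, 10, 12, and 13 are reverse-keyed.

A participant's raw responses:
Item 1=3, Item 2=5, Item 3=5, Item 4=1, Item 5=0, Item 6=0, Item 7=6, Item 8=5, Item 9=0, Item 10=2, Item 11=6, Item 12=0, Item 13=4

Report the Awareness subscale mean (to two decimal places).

2.67

Awareness items: 5, 12, 13.
Of these, items 12 & 13 are reverse-keyed; reverse-coded value = 6 − response.
  item 5: 0
  item 12: 6 − 0 = 6
  item 13: 6 − 4 = 2
Sum = 0 + 6 + 2 = 8
Mean = 8 / 3 = 2.67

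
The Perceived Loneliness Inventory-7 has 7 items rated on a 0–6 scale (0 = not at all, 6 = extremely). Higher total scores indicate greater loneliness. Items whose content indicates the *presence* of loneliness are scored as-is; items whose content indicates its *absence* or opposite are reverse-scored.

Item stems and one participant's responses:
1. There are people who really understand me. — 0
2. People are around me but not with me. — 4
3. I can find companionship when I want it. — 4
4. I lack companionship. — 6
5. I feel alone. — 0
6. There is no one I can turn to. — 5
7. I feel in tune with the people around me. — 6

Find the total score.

23

Items 1, 3, 7 describe the absence/opposite of loneliness → reverse-score.
on a 0–6 scale, reversed = 6 − raw.
  item 1: 6 − 0 = 6
  item 2: 4
  item 3: 6 − 4 = 2
  item 4: 6
  item 5: 0
  item 6: 5
  item 7: 6 − 6 = 0
Total = 6 + 4 + 2 + 6 + 0 + 5 + 0 = 23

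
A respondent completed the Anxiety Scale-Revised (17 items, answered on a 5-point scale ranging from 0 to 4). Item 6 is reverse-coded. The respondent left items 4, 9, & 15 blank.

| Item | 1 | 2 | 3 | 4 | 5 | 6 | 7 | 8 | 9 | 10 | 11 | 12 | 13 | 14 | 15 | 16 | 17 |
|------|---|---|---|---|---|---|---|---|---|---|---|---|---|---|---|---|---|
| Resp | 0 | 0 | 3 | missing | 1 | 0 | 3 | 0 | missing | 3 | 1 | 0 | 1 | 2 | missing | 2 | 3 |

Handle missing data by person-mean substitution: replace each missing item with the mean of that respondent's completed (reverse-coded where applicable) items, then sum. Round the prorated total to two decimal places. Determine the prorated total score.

27.93

Reverse-coded (on a 0–4 scale, reversed = 4 − raw):
  item 6: 4 − 0 = 4
Completed scored items (14 of 17): 0, 0, 3, 1, 4, 3, 0, 3, 1, 0, 1, 2, 2, 3; sum = 23.
Person mean = 23 / 14 ≈ 1.6429
Prorated total = (23 / 14) × 17 = 27.93 (to 2 dp)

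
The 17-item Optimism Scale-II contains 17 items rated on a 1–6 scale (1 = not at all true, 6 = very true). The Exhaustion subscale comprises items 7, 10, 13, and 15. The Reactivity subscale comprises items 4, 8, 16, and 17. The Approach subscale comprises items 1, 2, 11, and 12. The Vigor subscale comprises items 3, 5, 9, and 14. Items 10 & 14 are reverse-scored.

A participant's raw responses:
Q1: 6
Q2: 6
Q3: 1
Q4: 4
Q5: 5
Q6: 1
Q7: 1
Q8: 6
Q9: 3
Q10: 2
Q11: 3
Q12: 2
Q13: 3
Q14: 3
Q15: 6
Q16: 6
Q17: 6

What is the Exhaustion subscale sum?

15

Exhaustion items: 7, 10, 13, 15.
Of these, item 10 is reverse-scored; on a 1–6 scale, reversed = 7 − raw.
  item 7: 1
  item 10: 7 − 2 = 5
  item 13: 3
  item 15: 6
Sum = 1 + 5 + 3 + 6 = 15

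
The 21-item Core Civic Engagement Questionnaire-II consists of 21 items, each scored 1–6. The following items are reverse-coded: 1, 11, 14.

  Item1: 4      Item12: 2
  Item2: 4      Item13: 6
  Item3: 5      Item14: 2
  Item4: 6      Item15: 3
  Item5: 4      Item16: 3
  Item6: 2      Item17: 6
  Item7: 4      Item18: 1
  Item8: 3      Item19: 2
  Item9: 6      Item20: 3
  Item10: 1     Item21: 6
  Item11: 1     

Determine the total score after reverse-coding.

81

Raw sum = 74. Reverse-coded items: 1, 11, 14; their raw sum = 7.
Each reversal replaces raw with 7 − raw, changing the total by 7 − 2·raw per item.
Total = 74 + 3·7 − 2·7 = 74 + 21 − 14 = 81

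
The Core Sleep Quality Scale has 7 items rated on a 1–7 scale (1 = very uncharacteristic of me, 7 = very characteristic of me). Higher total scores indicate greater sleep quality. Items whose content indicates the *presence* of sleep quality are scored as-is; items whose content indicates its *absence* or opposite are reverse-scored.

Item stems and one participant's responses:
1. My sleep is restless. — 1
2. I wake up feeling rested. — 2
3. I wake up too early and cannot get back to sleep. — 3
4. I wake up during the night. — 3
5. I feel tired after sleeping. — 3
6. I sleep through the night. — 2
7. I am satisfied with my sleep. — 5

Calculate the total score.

31

Items 1, 3, 4, 5 describe the absence/opposite of sleep quality → reverse-score.
on a 1–7 scale, reversed = 8 − raw.
  item 1: 8 − 1 = 7
  item 2: 2
  item 3: 8 − 3 = 5
  item 4: 8 − 3 = 5
  item 5: 8 − 3 = 5
  item 6: 2
  item 7: 5
Total = 7 + 2 + 5 + 5 + 5 + 2 + 5 = 31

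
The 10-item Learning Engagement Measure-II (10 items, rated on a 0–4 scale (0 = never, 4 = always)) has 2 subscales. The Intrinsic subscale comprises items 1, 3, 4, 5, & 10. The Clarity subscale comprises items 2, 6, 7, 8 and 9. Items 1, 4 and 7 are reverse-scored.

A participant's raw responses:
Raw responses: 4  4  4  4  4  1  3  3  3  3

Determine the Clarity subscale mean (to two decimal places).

2.40

Clarity items: 2, 6, 7, 8, 9.
Of these, item 7 is reverse-scored; reverse-coded value = 4 − response.
  item 2: 4
  item 6: 1
  item 7: 4 − 3 = 1
  item 8: 3
  item 9: 3
Sum = 4 + 1 + 1 + 3 + 3 = 12
Mean = 12 / 5 = 2.40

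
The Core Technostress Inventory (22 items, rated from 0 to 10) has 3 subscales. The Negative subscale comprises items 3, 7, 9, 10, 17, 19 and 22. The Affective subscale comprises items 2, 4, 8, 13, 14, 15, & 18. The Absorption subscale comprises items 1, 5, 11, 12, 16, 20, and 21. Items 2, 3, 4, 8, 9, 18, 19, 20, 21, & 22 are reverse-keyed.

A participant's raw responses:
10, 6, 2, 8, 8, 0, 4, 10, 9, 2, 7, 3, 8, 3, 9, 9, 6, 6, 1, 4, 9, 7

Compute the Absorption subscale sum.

Absorption items: 1, 5, 11, 12, 16, 20, 21.
Of these, items 20 and 21 are reverse-keyed; reverse-coded value = 10 − response.
  item 1: 10
  item 5: 8
  item 11: 7
  item 12: 3
  item 16: 9
  item 20: 10 − 4 = 6
  item 21: 10 − 9 = 1
Sum = 10 + 8 + 7 + 3 + 9 + 6 + 1 = 44

44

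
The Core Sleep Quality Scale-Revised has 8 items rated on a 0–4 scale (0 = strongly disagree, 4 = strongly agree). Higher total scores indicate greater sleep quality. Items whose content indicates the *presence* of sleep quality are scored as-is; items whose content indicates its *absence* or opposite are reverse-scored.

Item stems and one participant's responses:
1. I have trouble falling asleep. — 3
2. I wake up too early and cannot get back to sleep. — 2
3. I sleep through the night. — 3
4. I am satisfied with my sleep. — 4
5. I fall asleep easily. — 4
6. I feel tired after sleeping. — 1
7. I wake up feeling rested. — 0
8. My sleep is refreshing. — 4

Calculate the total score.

21

Items 1, 2, 6 describe the absence/opposite of sleep quality → reverse-score.
reverse-coded value = 4 − response.
  item 1: 4 − 3 = 1
  item 2: 4 − 2 = 2
  item 3: 3
  item 4: 4
  item 5: 4
  item 6: 4 − 1 = 3
  item 7: 0
  item 8: 4
Total = 1 + 2 + 3 + 4 + 4 + 3 + 0 + 4 = 21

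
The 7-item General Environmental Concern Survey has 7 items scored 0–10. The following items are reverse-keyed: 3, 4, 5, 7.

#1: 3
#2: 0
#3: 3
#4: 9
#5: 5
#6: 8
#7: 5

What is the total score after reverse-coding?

Reverse-keyed items use 10 − raw:
  item 3: 10 − 3 = 7
  item 4: 10 − 9 = 1
  item 5: 10 − 5 = 5
  item 7: 10 − 5 = 5
Scored items: 3, 0, 7, 1, 5, 8, 5
Total = 3 + 0 + 7 + 1 + 5 + 8 + 5 = 29

29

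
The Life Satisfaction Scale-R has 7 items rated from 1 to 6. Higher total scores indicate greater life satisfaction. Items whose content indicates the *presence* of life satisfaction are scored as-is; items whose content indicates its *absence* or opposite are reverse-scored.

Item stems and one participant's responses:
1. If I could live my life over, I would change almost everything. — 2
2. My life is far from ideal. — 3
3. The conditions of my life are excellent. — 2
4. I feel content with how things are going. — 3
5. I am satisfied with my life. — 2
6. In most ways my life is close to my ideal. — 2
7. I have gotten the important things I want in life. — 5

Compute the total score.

23

Items 1, 2 describe the absence/opposite of life satisfaction → reverse-score.
reverse-coded value = 7 − response.
  item 1: 7 − 2 = 5
  item 2: 7 − 3 = 4
  item 3: 2
  item 4: 3
  item 5: 2
  item 6: 2
  item 7: 5
Total = 5 + 4 + 2 + 3 + 2 + 2 + 5 = 23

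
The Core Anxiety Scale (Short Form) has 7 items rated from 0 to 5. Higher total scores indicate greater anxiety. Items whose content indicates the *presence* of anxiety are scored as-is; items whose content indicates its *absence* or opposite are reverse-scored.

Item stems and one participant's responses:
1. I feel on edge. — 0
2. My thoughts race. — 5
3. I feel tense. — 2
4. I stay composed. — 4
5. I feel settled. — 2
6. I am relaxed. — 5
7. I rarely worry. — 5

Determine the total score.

11

Items 4, 5, 6, 7 describe the absence/opposite of anxiety → reverse-score.
reverse-coded value = 5 − response.
  item 1: 0
  item 2: 5
  item 3: 2
  item 4: 5 − 4 = 1
  item 5: 5 − 2 = 3
  item 6: 5 − 5 = 0
  item 7: 5 − 5 = 0
Total = 0 + 5 + 2 + 1 + 3 + 0 + 0 = 11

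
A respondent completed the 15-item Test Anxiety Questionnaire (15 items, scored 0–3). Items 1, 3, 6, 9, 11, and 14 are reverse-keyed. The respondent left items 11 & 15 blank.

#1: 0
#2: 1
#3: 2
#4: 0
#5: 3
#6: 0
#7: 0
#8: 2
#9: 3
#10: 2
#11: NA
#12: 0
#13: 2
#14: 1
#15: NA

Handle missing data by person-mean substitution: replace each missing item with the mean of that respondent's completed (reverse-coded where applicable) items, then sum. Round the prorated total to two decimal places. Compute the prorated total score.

Reverse-coded (reversed = (0+3) − raw = 3 − raw):
  item 1: 3 − 0 = 3
  item 3: 3 − 2 = 1
  item 6: 3 − 0 = 3
  item 9: 3 − 3 = 0
  item 14: 3 − 1 = 2
Completed scored items (13 of 15): 3, 1, 1, 0, 3, 3, 0, 2, 0, 2, 0, 2, 2; sum = 19.
Person mean = 19 / 13 ≈ 1.4615
Prorated total = (19 / 13) × 15 = 21.92 (to 2 dp)

21.92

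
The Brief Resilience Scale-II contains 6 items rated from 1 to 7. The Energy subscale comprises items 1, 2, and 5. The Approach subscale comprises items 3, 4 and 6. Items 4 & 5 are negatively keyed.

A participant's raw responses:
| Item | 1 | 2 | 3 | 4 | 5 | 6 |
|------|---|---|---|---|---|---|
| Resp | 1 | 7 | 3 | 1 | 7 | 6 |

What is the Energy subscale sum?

9

Energy items: 1, 2, 5.
Of these, item 5 is negatively keyed; reverse-coded value = 8 − response.
  item 1: 1
  item 2: 7
  item 5: 8 − 7 = 1
Sum = 1 + 7 + 1 = 9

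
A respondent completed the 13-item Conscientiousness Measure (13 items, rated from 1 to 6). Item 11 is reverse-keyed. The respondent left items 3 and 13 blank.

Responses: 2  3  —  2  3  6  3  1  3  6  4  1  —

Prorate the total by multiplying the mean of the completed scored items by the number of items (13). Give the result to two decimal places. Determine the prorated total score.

Reverse-coded (on a 1–6 scale, reversed = 7 − raw):
  item 11: 7 − 4 = 3
Completed scored items (11 of 13): 2, 3, 2, 3, 6, 3, 1, 3, 6, 3, 1; sum = 33.
Person mean = 33 / 11 ≈ 3.0000
Prorated total = (33 / 11) × 13 = 39.00 (to 2 dp)

39.00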